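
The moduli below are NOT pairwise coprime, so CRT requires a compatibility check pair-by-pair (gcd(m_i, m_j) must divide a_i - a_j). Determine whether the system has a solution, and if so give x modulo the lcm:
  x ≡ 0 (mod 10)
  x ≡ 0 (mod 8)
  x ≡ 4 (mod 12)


Moduli 10, 8, 12 are not pairwise coprime, so CRT works modulo lcm(m_i) when all pairwise compatibility conditions hold.
Pairwise compatibility: gcd(m_i, m_j) must divide a_i - a_j for every pair.
Merge one congruence at a time:
  Start: x ≡ 0 (mod 10).
  Combine with x ≡ 0 (mod 8): gcd(10, 8) = 2; 0 - 0 = 0, which IS divisible by 2, so compatible.
    Write x = 0 + 10·t and substitute into x ≡ 0 (mod 8): 10·t ≡ 0 − 0 = 0 (mod 8).
    Divide the congruence (and modulus) by g = 2: 5·t ≡ 0 (mod 4).
    Reduce coefficients mod 4: 1·t ≡ 0 (mod 4).
    So t ≡ 0 (mod 4).
    Then x = 0 + 10·0 = 0, valid modulo lcm(10, 8) = 40: x ≡ 0 (mod 40).
  Combine with x ≡ 4 (mod 12): gcd(40, 12) = 4; 4 - 0 = 4, which IS divisible by 4, so compatible.
    Write x = 0 + 40·t and substitute into x ≡ 4 (mod 12): 40·t ≡ 4 − 0 = 4 (mod 12).
    Divide the congruence (and modulus) by g = 4: 10·t ≡ 1 (mod 3).
    Reduce coefficients mod 3: 1·t ≡ 1 (mod 3).
    So t ≡ 1 (mod 3).
    Then x = 0 + 40·1 = 40, valid modulo lcm(40, 12) = 120: x ≡ 40 (mod 120).
Verify: 40 mod 10 = 0, 40 mod 8 = 0, 40 mod 12 = 4.

x ≡ 40 (mod 120).


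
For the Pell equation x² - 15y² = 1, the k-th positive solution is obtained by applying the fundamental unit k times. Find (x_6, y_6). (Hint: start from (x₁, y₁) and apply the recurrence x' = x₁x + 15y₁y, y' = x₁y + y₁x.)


Step 1: Find the fundamental solution (x₁, y₁) of x² - 15y² = 1.
  Expand √15 as a continued fraction. a₀ = ⌊√15⌋ = 3; iterate m_{k+1} = d_k·a_k − m_k, d_{k+1} = (15 − m_{k+1}²)/d_k, a_{k+1} = ⌊(a₀ + m_{k+1})/d_{k+1}⌋ (starting m₀ = 0, d₀ = 1), with convergents p_k = a_k·p_{k-1} + p_{k-2}, q_k = a_k·q_{k-1} + q_{k-2} (p₋₁ = 1, q₋₁ = 0):
  k = 0: a₀ = 3; p₀/q₀ = 3/1; p₀² − 15·q₀² = 9 − 15 = -6.
  k = 1: m = 3, d = 6, a = ⌊(3 + 3)/6⌋ = 1; p/q = (1·3 + 1)/(1·1 + 0) = 4/1; p² − 15·q² = 16 − 15 = 1.
  The first convergent with p² − 15·q² = 1 gives the fundamental solution (x₁, y₁) = (4, 1).
Step 2: Apply the recurrence (x_{n+1}, y_{n+1}) = (x₁x_n + 15y₁y_n, x₁y_n + y₁x_n) repeatedly.
  From (x_1, y_1) = (4, 1): x_2 = 4·4 + 15·1·1 = 31; y_2 = 4·1 + 1·4 = 8.
  From (x_2, y_2) = (31, 8): x_3 = 4·31 + 15·1·8 = 244; y_3 = 4·8 + 1·31 = 63.
  From (x_3, y_3) = (244, 63): x_4 = 4·244 + 15·1·63 = 1921; y_4 = 4·63 + 1·244 = 496.
  From (x_4, y_4) = (1921, 496): x_5 = 4·1921 + 15·1·496 = 15124; y_5 = 4·496 + 1·1921 = 3905.
  From (x_5, y_5) = (15124, 3905): x_6 = 4·15124 + 15·1·3905 = 119071; y_6 = 4·3905 + 1·15124 = 30744.
Step 3: Verify x_6² - 15·y_6² = 14177903041 - 14177903040 = 1 (should be 1). ✓

(x_1, y_1) = (4, 1); (x_6, y_6) = (119071, 30744).


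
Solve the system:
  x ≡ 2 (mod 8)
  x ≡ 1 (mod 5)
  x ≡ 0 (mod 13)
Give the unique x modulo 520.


Moduli 8, 5, 13 are pairwise coprime; by CRT there is a unique solution modulo M = 8 · 5 · 13 = 520.
Solve pairwise, accumulating the modulus:
  Start with x ≡ 2 (mod 8).
  Combine with x ≡ 1 (mod 5): since gcd(8, 5) = 1, we get a unique residue mod 40.
    Write x = 2 + 8·t and substitute into x ≡ 1 (mod 5): 8·t ≡ 1 − 2 = -1 (mod 5).
    Reduce coefficients mod 5: 3·t ≡ 4 (mod 5).
    The inverse of 3 mod 5 is 2 (since 3·2 = 6 = 1·5 + 1), so t ≡ 2·4 = 8 ≡ 3 (mod 5).
    Then x = 2 + 8·3 = 26, valid modulo lcm(8, 5) = 40: x ≡ 26 (mod 40).
  Combine with x ≡ 0 (mod 13): since gcd(40, 13) = 1, we get a unique residue mod 520.
    Write x = 26 + 40·t and substitute into x ≡ 0 (mod 13): 40·t ≡ 0 − 26 = -26 (mod 13).
    Reduce coefficients mod 13: 1·t ≡ 0 (mod 13).
    So t ≡ 0 (mod 13).
    Then x = 26 + 40·0 = 26, valid modulo lcm(40, 13) = 520: x ≡ 26 (mod 520).
Verify: 26 mod 8 = 2 ✓, 26 mod 5 = 1 ✓, 26 mod 13 = 0 ✓.

x ≡ 26 (mod 520).


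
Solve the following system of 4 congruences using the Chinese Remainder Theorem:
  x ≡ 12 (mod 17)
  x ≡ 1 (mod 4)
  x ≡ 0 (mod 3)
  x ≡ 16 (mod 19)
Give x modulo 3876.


Product of moduli M = 17 · 4 · 3 · 19 = 3876.
Merge one congruence at a time:
  Start: x ≡ 12 (mod 17).
  Combine with x ≡ 1 (mod 4); new modulus lcm = 68.
    Write x = 12 + 17·t and substitute into x ≡ 1 (mod 4): 17·t ≡ 1 − 12 = -11 (mod 4).
    Reduce coefficients mod 4: 1·t ≡ 1 (mod 4).
    So t ≡ 1 (mod 4).
    Then x = 12 + 17·1 = 29, valid modulo lcm(17, 4) = 68: x ≡ 29 (mod 68).
  Combine with x ≡ 0 (mod 3); new modulus lcm = 204.
    Write x = 29 + 68·t and substitute into x ≡ 0 (mod 3): 68·t ≡ 0 − 29 = -29 (mod 3).
    Reduce coefficients mod 3: 2·t ≡ 1 (mod 3).
    The inverse of 2 mod 3 is 2 (since 2·2 = 4 = 1·3 + 1), so t ≡ 2·1 = 2 ≡ 2 (mod 3).
    Then x = 29 + 68·2 = 165, valid modulo lcm(68, 3) = 204: x ≡ 165 (mod 204).
  Combine with x ≡ 16 (mod 19); new modulus lcm = 3876.
    Write x = 165 + 204·t and substitute into x ≡ 16 (mod 19): 204·t ≡ 16 − 165 = -149 (mod 19).
    Reduce coefficients mod 19: 14·t ≡ 3 (mod 19).
    The inverse of 14 mod 19 is 15 (since 14·15 = 210 = 11·19 + 1), so t ≡ 15·3 = 45 ≡ 7 (mod 19).
    Then x = 165 + 204·7 = 1593, valid modulo lcm(204, 19) = 3876: x ≡ 1593 (mod 3876).
Verify against each original: 1593 mod 17 = 12, 1593 mod 4 = 1, 1593 mod 3 = 0, 1593 mod 19 = 16.

x ≡ 1593 (mod 3876).


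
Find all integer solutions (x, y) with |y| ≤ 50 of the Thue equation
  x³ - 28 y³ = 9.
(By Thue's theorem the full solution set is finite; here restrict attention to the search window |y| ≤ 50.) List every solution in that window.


The equation is x³ - 28y³ = 9. For fixed y, x³ = 28·y³ + 9, so a solution requires the RHS to be a perfect cube.
Strategy: iterate y from -50 to 50, compute RHS = 28·y³ + 9, and check whether it is a (positive or negative) perfect cube.
Check small values of y:
  y = 0: RHS = 9 is not a perfect cube.
  y = 1: RHS = 37 is not a perfect cube.
  y = -1: RHS = -19 is not a perfect cube.
  y = 2: RHS = 233 is not a perfect cube.
  y = -2: RHS = -215 is not a perfect cube.
  y = 3: RHS = 765 is not a perfect cube.
  y = -3: RHS = -747 is not a perfect cube.
Continuing the search up to |y| = 50 finds no solutions either.
No (x, y) in the scanned range satisfies the equation.

No integer solutions with |y| ≤ 50.


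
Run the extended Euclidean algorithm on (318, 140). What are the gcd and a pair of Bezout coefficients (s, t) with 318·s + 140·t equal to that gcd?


Euclidean algorithm on (318, 140) — divide until remainder is 0:
  318 = 2 · 140 + 38
  140 = 3 · 38 + 26
  38 = 1 · 26 + 12
  26 = 2 · 12 + 2
  12 = 6 · 2 + 0
gcd(318, 140) = 2.
Track Bezout coefficients alongside the remainders: start with r₀ = 318 = a·1 + b·0 (s = 1, t = 0) and r₁ = 140 = a·0 + b·1 (s = 0, t = 1); each new remainder r_{k+1} = r_{k-1} − q_k·r_k inherits s_{k+1} = s_{k-1} − q_k·s_k, t_{k+1} = t_{k-1} − q_k·t_k, so r_k = a·s_k + b·t_k at every step:
  q = 2: r = 38, s = 1 − 2·0 = 1, t = 0 − 2·1 = -2  (check: 318·1 + 140·(-2) = 38)
  q = 3: r = 26, s = 0 − 3·1 = -3, t = 1 − 3·(-2) = 7  (check: 318·(-3) + 140·7 = 26)
  q = 1: r = 12, s = 1 − 1·(-3) = 4, t = -2 − 1·7 = -9  (check: 318·4 + 140·(-9) = 12)
  q = 2: r = 2, s = -3 − 2·4 = -11, t = 7 − 2·(-9) = 25  (check: 318·(-11) + 140·25 = 2)
The row with r = 2 (the gcd) gives the Bezout coefficients s = -11, t = 25.
Result: 318 · (-11) + 140 · (25) = 2.

gcd(318, 140) = 2; s = -11, t = 25 (check: 318·(-11) + 140·25 = 2).


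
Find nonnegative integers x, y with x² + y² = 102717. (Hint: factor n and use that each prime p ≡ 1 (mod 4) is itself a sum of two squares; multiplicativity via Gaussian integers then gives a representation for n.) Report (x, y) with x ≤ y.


Step 1: Factor n = 102717 = 3^2 · 101 · 113.
Step 2: Check the mod-4 condition on each prime factor: 3 ≡ 3 (mod 4), exponent 2 (must be even); 101 ≡ 1 (mod 4), exponent 1; 113 ≡ 1 (mod 4), exponent 1.
All primes ≡ 3 (mod 4) appear to even exponent (or don't appear), so by the two-squares theorem n IS expressible as a sum of two squares.
Step 3: Build a representation. Group n = k² · m with k = 3 and m = 101 · 113 = 11413 (a product of primes ≡ 1 (mod 4)); a representation of m scales to one of n via (k·x)² + (k·y)² = k²(x² + y²). Each prime p ≡ 1 (mod 4) is itself a sum of two squares; find a² by testing p − a² for a perfect square:
  101: 101 − 1² = 100 = 10² ⇒ 101 = 1² + 10².
  113: 113 − 1² = 112, 113 − 2² = 109, 113 − 3² = 104, 113 − 4² = 97, 113 − 5² = 88, 113 − 6² = 77, 113 − 7² = 64 = 8² ⇒ 113 = 7² + 8².
  Combine using the Brahmagupta–Fibonacci identity (a² + b²)(c² + d²) = (ac − bd)² + (ad + bc)² = (ac + bd)² + (ad − bc)²:
  101 · 113 = 11413: from (1² + 10²)(7² + 8²), take (1·7 − 10·8, 1·8 + 10·7) = (7 − 80, 8 + 70) = (-73, 78); dropping signs (only squares matter) gives (73, 78); check 73² + 78² = 5329 + 6084 = 11413 ✓.
  Scale by k = 3: (3·73, 3·78) = (219, 234).
Step 4: Order so x ≤ y and verify: 219² + 234² = 47961 + 54756 = 102717 = n. ✓

n = 102717 = 219² + 234² (one valid representation with x ≤ y).


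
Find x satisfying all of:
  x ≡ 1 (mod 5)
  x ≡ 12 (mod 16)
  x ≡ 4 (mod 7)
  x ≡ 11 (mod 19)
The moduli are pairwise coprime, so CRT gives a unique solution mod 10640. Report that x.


Product of moduli M = 5 · 16 · 7 · 19 = 10640.
Merge one congruence at a time:
  Start: x ≡ 1 (mod 5).
  Combine with x ≡ 12 (mod 16); new modulus lcm = 80.
    Write x = 1 + 5·t and substitute into x ≡ 12 (mod 16): 5·t ≡ 12 − 1 = 11 (mod 16).
    The inverse of 5 mod 16 is 13 (since 5·13 = 65 = 4·16 + 1), so t ≡ 13·11 = 143 ≡ 15 (mod 16).
    Then x = 1 + 5·15 = 76, valid modulo lcm(5, 16) = 80: x ≡ 76 (mod 80).
  Combine with x ≡ 4 (mod 7); new modulus lcm = 560.
    Write x = 76 + 80·t and substitute into x ≡ 4 (mod 7): 80·t ≡ 4 − 76 = -72 (mod 7).
    Reduce coefficients mod 7: 3·t ≡ 5 (mod 7).
    The inverse of 3 mod 7 is 5 (since 3·5 = 15 = 2·7 + 1), so t ≡ 5·5 = 25 ≡ 4 (mod 7).
    Then x = 76 + 80·4 = 396, valid modulo lcm(80, 7) = 560: x ≡ 396 (mod 560).
  Combine with x ≡ 11 (mod 19); new modulus lcm = 10640.
    Write x = 396 + 560·t and substitute into x ≡ 11 (mod 19): 560·t ≡ 11 − 396 = -385 (mod 19).
    Reduce coefficients mod 19: 9·t ≡ 14 (mod 19).
    The inverse of 9 mod 19 is 17 (since 9·17 = 153 = 8·19 + 1), so t ≡ 17·14 = 238 ≡ 10 (mod 19).
    Then x = 396 + 560·10 = 5996, valid modulo lcm(560, 19) = 10640: x ≡ 5996 (mod 10640).
Verify against each original: 5996 mod 5 = 1, 5996 mod 16 = 12, 5996 mod 7 = 4, 5996 mod 19 = 11.

x ≡ 5996 (mod 10640).


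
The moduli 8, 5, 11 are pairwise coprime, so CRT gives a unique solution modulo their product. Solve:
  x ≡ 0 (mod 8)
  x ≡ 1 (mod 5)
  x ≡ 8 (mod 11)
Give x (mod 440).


Moduli 8, 5, 11 are pairwise coprime; by CRT there is a unique solution modulo M = 8 · 5 · 11 = 440.
Solve pairwise, accumulating the modulus:
  Start with x ≡ 0 (mod 8).
  Combine with x ≡ 1 (mod 5): since gcd(8, 5) = 1, we get a unique residue mod 40.
    Write x = 0 + 8·t and substitute into x ≡ 1 (mod 5): 8·t ≡ 1 − 0 = 1 (mod 5).
    Reduce coefficients mod 5: 3·t ≡ 1 (mod 5).
    The inverse of 3 mod 5 is 2 (since 3·2 = 6 = 1·5 + 1), so t ≡ 2·1 = 2 ≡ 2 (mod 5).
    Then x = 0 + 8·2 = 16, valid modulo lcm(8, 5) = 40: x ≡ 16 (mod 40).
  Combine with x ≡ 8 (mod 11): since gcd(40, 11) = 1, we get a unique residue mod 440.
    Write x = 16 + 40·t and substitute into x ≡ 8 (mod 11): 40·t ≡ 8 − 16 = -8 (mod 11).
    Reduce coefficients mod 11: 7·t ≡ 3 (mod 11).
    The inverse of 7 mod 11 is 8 (since 7·8 = 56 = 5·11 + 1), so t ≡ 8·3 = 24 ≡ 2 (mod 11).
    Then x = 16 + 40·2 = 96, valid modulo lcm(40, 11) = 440: x ≡ 96 (mod 440).
Verify: 96 mod 8 = 0 ✓, 96 mod 5 = 1 ✓, 96 mod 11 = 8 ✓.

x ≡ 96 (mod 440).


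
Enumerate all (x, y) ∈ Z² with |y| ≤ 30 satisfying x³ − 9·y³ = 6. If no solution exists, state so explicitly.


The equation is x³ - 9y³ = 6. For fixed y, x³ = 9·y³ + 6, so a solution requires the RHS to be a perfect cube.
Strategy: iterate y from -30 to 30, compute RHS = 9·y³ + 6, and check whether it is a (positive or negative) perfect cube.
Check small values of y:
  y = 0: RHS = 6 is not a perfect cube.
  y = 1: RHS = 15 is not a perfect cube.
  y = -1: RHS = -3 is not a perfect cube.
  y = 2: RHS = 78 is not a perfect cube.
  y = -2: RHS = -66 is not a perfect cube.
  y = 3: RHS = 249 is not a perfect cube.
  y = -3: RHS = -237 is not a perfect cube.
Continuing the search up to |y| = 30 finds no solutions either.
No (x, y) in the scanned range satisfies the equation.

No integer solutions with |y| ≤ 30.


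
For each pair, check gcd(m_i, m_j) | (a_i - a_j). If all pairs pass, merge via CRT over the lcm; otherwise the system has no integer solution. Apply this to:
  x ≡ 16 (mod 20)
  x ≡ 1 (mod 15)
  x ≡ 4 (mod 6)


Moduli 20, 15, 6 are not pairwise coprime, so CRT works modulo lcm(m_i) when all pairwise compatibility conditions hold.
Pairwise compatibility: gcd(m_i, m_j) must divide a_i - a_j for every pair.
Merge one congruence at a time:
  Start: x ≡ 16 (mod 20).
  Combine with x ≡ 1 (mod 15): gcd(20, 15) = 5; 1 - 16 = -15, which IS divisible by 5, so compatible.
    Write x = 16 + 20·t and substitute into x ≡ 1 (mod 15): 20·t ≡ 1 − 16 = -15 (mod 15).
    Divide the congruence (and modulus) by g = 5: 4·t ≡ -3 (mod 3).
    Reduce coefficients mod 3: 1·t ≡ 0 (mod 3).
    So t ≡ 0 (mod 3).
    Then x = 16 + 20·0 = 16, valid modulo lcm(20, 15) = 60: x ≡ 16 (mod 60).
  Combine with x ≡ 4 (mod 6): gcd(60, 6) = 6; 4 - 16 = -12, which IS divisible by 6, so compatible.
    Write x = 16 + 60·t and substitute into x ≡ 4 (mod 6): 60·t ≡ 4 − 16 = -12 (mod 6).
    Divide the congruence (and modulus) by g = 6: 10·t ≡ -2 (mod 1).
    Modulo 1 every t works; take t = 0.
    Then x = 16 + 60·0 = 16, valid modulo lcm(60, 6) = 60: x ≡ 16 (mod 60).
Verify: 16 mod 20 = 16, 16 mod 15 = 1, 16 mod 6 = 4.

x ≡ 16 (mod 60).


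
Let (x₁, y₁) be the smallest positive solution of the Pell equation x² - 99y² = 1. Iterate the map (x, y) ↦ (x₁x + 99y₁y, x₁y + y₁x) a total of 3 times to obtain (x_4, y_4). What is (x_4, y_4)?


Step 1: Find the fundamental solution (x₁, y₁) of x² - 99y² = 1.
  Expand √99 as a continued fraction. a₀ = ⌊√99⌋ = 9; iterate m_{k+1} = d_k·a_k − m_k, d_{k+1} = (99 − m_{k+1}²)/d_k, a_{k+1} = ⌊(a₀ + m_{k+1})/d_{k+1}⌋ (starting m₀ = 0, d₀ = 1), with convergents p_k = a_k·p_{k-1} + p_{k-2}, q_k = a_k·q_{k-1} + q_{k-2} (p₋₁ = 1, q₋₁ = 0):
  k = 0: a₀ = 9; p₀/q₀ = 9/1; p₀² − 99·q₀² = 81 − 99 = -18.
  k = 1: m = 9, d = 18, a = ⌊(9 + 9)/18⌋ = 1; p/q = (1·9 + 1)/(1·1 + 0) = 10/1; p² − 99·q² = 100 − 99 = 1.
  The first convergent with p² − 99·q² = 1 gives the fundamental solution (x₁, y₁) = (10, 1).
Step 2: Apply the recurrence (x_{n+1}, y_{n+1}) = (x₁x_n + 99y₁y_n, x₁y_n + y₁x_n) repeatedly.
  From (x_1, y_1) = (10, 1): x_2 = 10·10 + 99·1·1 = 199; y_2 = 10·1 + 1·10 = 20.
  From (x_2, y_2) = (199, 20): x_3 = 10·199 + 99·1·20 = 3970; y_3 = 10·20 + 1·199 = 399.
  From (x_3, y_3) = (3970, 399): x_4 = 10·3970 + 99·1·399 = 79201; y_4 = 10·399 + 1·3970 = 7960.
Step 3: Verify x_4² - 99·y_4² = 6272798401 - 6272798400 = 1 (should be 1). ✓

(x_1, y_1) = (10, 1); (x_4, y_4) = (79201, 7960).


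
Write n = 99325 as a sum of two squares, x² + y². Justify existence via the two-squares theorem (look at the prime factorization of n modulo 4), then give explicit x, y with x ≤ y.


Step 1: Factor n = 99325 = 5^2 · 29 · 137.
Step 2: Check the mod-4 condition on each prime factor: 5 ≡ 1 (mod 4), exponent 2; 29 ≡ 1 (mod 4), exponent 1; 137 ≡ 1 (mod 4), exponent 1.
All primes ≡ 3 (mod 4) appear to even exponent (or don't appear), so by the two-squares theorem n IS expressible as a sum of two squares.
Step 3: Build a representation. Group n = k² · m with k = 5 and m = 29 · 137 = 3973 (a product of primes ≡ 1 (mod 4)); a representation of m scales to one of n via (k·x)² + (k·y)² = k²(x² + y²). Each prime p ≡ 1 (mod 4) is itself a sum of two squares; find a² by testing p − a² for a perfect square:
  29: 29 − 1² = 28, 29 − 2² = 25 = 5² ⇒ 29 = 2² + 5².
  137: 137 − 1² = 136, 137 − 2² = 133, 137 − 3² = 128, 137 − 4² = 121 = 11² ⇒ 137 = 4² + 11².
  Combine using the Brahmagupta–Fibonacci identity (a² + b²)(c² + d²) = (ac − bd)² + (ad + bc)² = (ac + bd)² + (ad − bc)²:
  29 · 137 = 3973: from (2² + 5²)(4² + 11²), take (2·4 − 5·11, 2·11 + 5·4) = (8 − 55, 22 + 20) = (-47, 42); dropping signs (only squares matter) gives (47, 42); check 47² + 42² = 2209 + 1764 = 3973 ✓.
  Scale by k = 5: (5·47, 5·42) = (235, 210).
Step 4: Order so x ≤ y and verify: 210² + 235² = 44100 + 55225 = 99325 = n. ✓

n = 99325 = 210² + 235² (one valid representation with x ≤ y).


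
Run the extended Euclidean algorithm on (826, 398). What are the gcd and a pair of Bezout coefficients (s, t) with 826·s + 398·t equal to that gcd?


Euclidean algorithm on (826, 398) — divide until remainder is 0:
  826 = 2 · 398 + 30
  398 = 13 · 30 + 8
  30 = 3 · 8 + 6
  8 = 1 · 6 + 2
  6 = 3 · 2 + 0
gcd(826, 398) = 2.
Track Bezout coefficients alongside the remainders: start with r₀ = 826 = a·1 + b·0 (s = 1, t = 0) and r₁ = 398 = a·0 + b·1 (s = 0, t = 1); each new remainder r_{k+1} = r_{k-1} − q_k·r_k inherits s_{k+1} = s_{k-1} − q_k·s_k, t_{k+1} = t_{k-1} − q_k·t_k, so r_k = a·s_k + b·t_k at every step:
  q = 2: r = 30, s = 1 − 2·0 = 1, t = 0 − 2·1 = -2  (check: 826·1 + 398·(-2) = 30)
  q = 13: r = 8, s = 0 − 13·1 = -13, t = 1 − 13·(-2) = 27  (check: 826·(-13) + 398·27 = 8)
  q = 3: r = 6, s = 1 − 3·(-13) = 40, t = -2 − 3·27 = -83  (check: 826·40 + 398·(-83) = 6)
  q = 1: r = 2, s = -13 − 1·40 = -53, t = 27 − 1·(-83) = 110  (check: 826·(-53) + 398·110 = 2)
The row with r = 2 (the gcd) gives the Bezout coefficients s = -53, t = 110.
Result: 826 · (-53) + 398 · (110) = 2.

gcd(826, 398) = 2; s = -53, t = 110 (check: 826·(-53) + 398·110 = 2).


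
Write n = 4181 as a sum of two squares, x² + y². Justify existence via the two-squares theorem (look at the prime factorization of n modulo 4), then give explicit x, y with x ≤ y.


Step 1: Factor n = 4181 = 37 · 113.
Step 2: Check the mod-4 condition on each prime factor: 37 ≡ 1 (mod 4), exponent 1; 113 ≡ 1 (mod 4), exponent 1.
All primes ≡ 3 (mod 4) appear to even exponent (or don't appear), so by the two-squares theorem n IS expressible as a sum of two squares.
Step 3: Build a representation. Here n = 37 · 113 is a product of primes ≡ 1 (mod 4). Each prime p ≡ 1 (mod 4) is itself a sum of two squares; find a² by testing p − a² for a perfect square:
  37: 37 − 1² = 36 = 6² ⇒ 37 = 1² + 6².
  113: 113 − 1² = 112, 113 − 2² = 109, 113 − 3² = 104, 113 − 4² = 97, 113 − 5² = 88, 113 − 6² = 77, 113 − 7² = 64 = 8² ⇒ 113 = 7² + 8².
  Combine using the Brahmagupta–Fibonacci identity (a² + b²)(c² + d²) = (ac − bd)² + (ad + bc)² = (ac + bd)² + (ad − bc)²:
  37 · 113 = 4181: from (1² + 6²)(7² + 8²), take (1·7 − 6·8, 1·8 + 6·7) = (7 − 48, 8 + 42) = (-41, 50); dropping signs (only squares matter) gives (41, 50); check 41² + 50² = 1681 + 2500 = 4181 ✓.
Step 4: Order so x ≤ y and verify: 41² + 50² = 1681 + 2500 = 4181 = n. ✓

n = 4181 = 41² + 50² (one valid representation with x ≤ y).


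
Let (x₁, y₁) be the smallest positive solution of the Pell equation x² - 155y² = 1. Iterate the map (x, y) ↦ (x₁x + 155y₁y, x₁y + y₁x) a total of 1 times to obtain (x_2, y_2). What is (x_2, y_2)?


Step 1: Find the fundamental solution (x₁, y₁) of x² - 155y² = 1.
  Expand √155 as a continued fraction. a₀ = ⌊√155⌋ = 12; iterate m_{k+1} = d_k·a_k − m_k, d_{k+1} = (155 − m_{k+1}²)/d_k, a_{k+1} = ⌊(a₀ + m_{k+1})/d_{k+1}⌋ (starting m₀ = 0, d₀ = 1), with convergents p_k = a_k·p_{k-1} + p_{k-2}, q_k = a_k·q_{k-1} + q_{k-2} (p₋₁ = 1, q₋₁ = 0):
  k = 0: a₀ = 12; p₀/q₀ = 12/1; p₀² − 155·q₀² = 144 − 155 = -11.
  k = 1: m = 12, d = 11, a = ⌊(12 + 12)/11⌋ = 2; p/q = (2·12 + 1)/(2·1 + 0) = 25/2; p² − 155·q² = 625 − 620 = 5.
  k = 2: m = 10, d = 5, a = ⌊(12 + 10)/5⌋ = 4; p/q = (4·25 + 12)/(4·2 + 1) = 112/9; p² − 155·q² = 12544 − 12555 = -11.
  k = 3: m = 10, d = 11, a = ⌊(12 + 10)/11⌋ = 2; p/q = (2·112 + 25)/(2·9 + 2) = 249/20; p² − 155·q² = 62001 − 62000 = 1.
  The first convergent with p² − 155·q² = 1 gives the fundamental solution (x₁, y₁) = (249, 20).
Step 2: Apply the recurrence (x_{n+1}, y_{n+1}) = (x₁x_n + 155y₁y_n, x₁y_n + y₁x_n) repeatedly.
  From (x_1, y_1) = (249, 20): x_2 = 249·249 + 155·20·20 = 124001; y_2 = 249·20 + 20·249 = 9960.
Step 3: Verify x_2² - 155·y_2² = 15376248001 - 15376248000 = 1 (should be 1). ✓

(x_1, y_1) = (249, 20); (x_2, y_2) = (124001, 9960).


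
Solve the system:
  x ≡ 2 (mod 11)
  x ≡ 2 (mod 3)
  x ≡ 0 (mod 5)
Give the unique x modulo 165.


Moduli 11, 3, 5 are pairwise coprime; by CRT there is a unique solution modulo M = 11 · 3 · 5 = 165.
Solve pairwise, accumulating the modulus:
  Start with x ≡ 2 (mod 11).
  Combine with x ≡ 2 (mod 3): since gcd(11, 3) = 1, we get a unique residue mod 33.
    Write x = 2 + 11·t and substitute into x ≡ 2 (mod 3): 11·t ≡ 2 − 2 = 0 (mod 3).
    Reduce coefficients mod 3: 2·t ≡ 0 (mod 3).
    The inverse of 2 mod 3 is 2 (since 2·2 = 4 = 1·3 + 1), so t ≡ 2·0 = 0 ≡ 0 (mod 3).
    Then x = 2 + 11·0 = 2, valid modulo lcm(11, 3) = 33: x ≡ 2 (mod 33).
  Combine with x ≡ 0 (mod 5): since gcd(33, 5) = 1, we get a unique residue mod 165.
    Write x = 2 + 33·t and substitute into x ≡ 0 (mod 5): 33·t ≡ 0 − 2 = -2 (mod 5).
    Reduce coefficients mod 5: 3·t ≡ 3 (mod 5).
    The inverse of 3 mod 5 is 2 (since 3·2 = 6 = 1·5 + 1), so t ≡ 2·3 = 6 ≡ 1 (mod 5).
    Then x = 2 + 33·1 = 35, valid modulo lcm(33, 5) = 165: x ≡ 35 (mod 165).
Verify: 35 mod 11 = 2 ✓, 35 mod 3 = 2 ✓, 35 mod 5 = 0 ✓.

x ≡ 35 (mod 165).


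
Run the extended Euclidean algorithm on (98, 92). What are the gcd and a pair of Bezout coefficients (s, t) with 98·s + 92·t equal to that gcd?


Euclidean algorithm on (98, 92) — divide until remainder is 0:
  98 = 1 · 92 + 6
  92 = 15 · 6 + 2
  6 = 3 · 2 + 0
gcd(98, 92) = 2.
Track Bezout coefficients alongside the remainders: start with r₀ = 98 = a·1 + b·0 (s = 1, t = 0) and r₁ = 92 = a·0 + b·1 (s = 0, t = 1); each new remainder r_{k+1} = r_{k-1} − q_k·r_k inherits s_{k+1} = s_{k-1} − q_k·s_k, t_{k+1} = t_{k-1} − q_k·t_k, so r_k = a·s_k + b·t_k at every step:
  q = 1: r = 6, s = 1 − 1·0 = 1, t = 0 − 1·1 = -1  (check: 98·1 + 92·(-1) = 6)
  q = 15: r = 2, s = 0 − 15·1 = -15, t = 1 − 15·(-1) = 16  (check: 98·(-15) + 92·16 = 2)
The row with r = 2 (the gcd) gives the Bezout coefficients s = -15, t = 16.
Result: 98 · (-15) + 92 · (16) = 2.

gcd(98, 92) = 2; s = -15, t = 16 (check: 98·(-15) + 92·16 = 2).


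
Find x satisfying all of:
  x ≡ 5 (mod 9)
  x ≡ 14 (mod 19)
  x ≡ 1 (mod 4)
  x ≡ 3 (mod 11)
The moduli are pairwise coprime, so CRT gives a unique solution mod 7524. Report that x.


Product of moduli M = 9 · 19 · 4 · 11 = 7524.
Merge one congruence at a time:
  Start: x ≡ 5 (mod 9).
  Combine with x ≡ 14 (mod 19); new modulus lcm = 171.
    Write x = 5 + 9·t and substitute into x ≡ 14 (mod 19): 9·t ≡ 14 − 5 = 9 (mod 19).
    The inverse of 9 mod 19 is 17 (since 9·17 = 153 = 8·19 + 1), so t ≡ 17·9 = 153 ≡ 1 (mod 19).
    Then x = 5 + 9·1 = 14, valid modulo lcm(9, 19) = 171: x ≡ 14 (mod 171).
  Combine with x ≡ 1 (mod 4); new modulus lcm = 684.
    Write x = 14 + 171·t and substitute into x ≡ 1 (mod 4): 171·t ≡ 1 − 14 = -13 (mod 4).
    Reduce coefficients mod 4: 3·t ≡ 3 (mod 4).
    The inverse of 3 mod 4 is 3 (since 3·3 = 9 = 2·4 + 1), so t ≡ 3·3 = 9 ≡ 1 (mod 4).
    Then x = 14 + 171·1 = 185, valid modulo lcm(171, 4) = 684: x ≡ 185 (mod 684).
  Combine with x ≡ 3 (mod 11); new modulus lcm = 7524.
    Write x = 185 + 684·t and substitute into x ≡ 3 (mod 11): 684·t ≡ 3 − 185 = -182 (mod 11).
    Reduce coefficients mod 11: 2·t ≡ 5 (mod 11).
    The inverse of 2 mod 11 is 6 (since 2·6 = 12 = 1·11 + 1), so t ≡ 6·5 = 30 ≡ 8 (mod 11).
    Then x = 185 + 684·8 = 5657, valid modulo lcm(684, 11) = 7524: x ≡ 5657 (mod 7524).
Verify against each original: 5657 mod 9 = 5, 5657 mod 19 = 14, 5657 mod 4 = 1, 5657 mod 11 = 3.

x ≡ 5657 (mod 7524).


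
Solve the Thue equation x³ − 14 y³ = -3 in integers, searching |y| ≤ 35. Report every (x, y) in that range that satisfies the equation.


The equation is x³ - 14y³ = -3. For fixed y, x³ = 14·y³ − 3, so a solution requires the RHS to be a perfect cube.
Strategy: iterate y from -35 to 35, compute RHS = 14·y³ − 3, and check whether it is a (positive or negative) perfect cube.
Check small values of y:
  y = 0: RHS = -3 is not a perfect cube.
  y = 1: RHS = 11 is not a perfect cube.
  y = -1: RHS = -17 is not a perfect cube.
  y = 2: RHS = 109 is not a perfect cube.
  y = -2: RHS = -115 is not a perfect cube.
  y = 3: RHS = 375 is not a perfect cube.
  y = -3: RHS = -381 is not a perfect cube.
Continuing the search up to |y| = 35 finds no solutions either.
No (x, y) in the scanned range satisfies the equation.

No integer solutions with |y| ≤ 35.


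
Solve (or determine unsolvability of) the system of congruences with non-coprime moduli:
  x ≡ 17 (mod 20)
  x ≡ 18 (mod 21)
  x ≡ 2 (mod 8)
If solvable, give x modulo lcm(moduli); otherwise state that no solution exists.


Moduli 20, 21, 8 are not pairwise coprime, so CRT works modulo lcm(m_i) when all pairwise compatibility conditions hold.
Pairwise compatibility: gcd(m_i, m_j) must divide a_i - a_j for every pair.
Merge one congruence at a time:
  Start: x ≡ 17 (mod 20).
  Combine with x ≡ 18 (mod 21): gcd(20, 21) = 1; 18 - 17 = 1, which IS divisible by 1, so compatible.
    Write x = 17 + 20·t and substitute into x ≡ 18 (mod 21): 20·t ≡ 18 − 17 = 1 (mod 21).
    The inverse of 20 mod 21 is 20 (since 20·20 = 400 = 19·21 + 1), so t ≡ 20·1 = 20 ≡ 20 (mod 21).
    Then x = 17 + 20·20 = 417, valid modulo lcm(20, 21) = 420: x ≡ 417 (mod 420).
  Combine with x ≡ 2 (mod 8): gcd(420, 8) = 4, and 2 - 417 = -415 is NOT divisible by 4.
    ⇒ system is inconsistent (no integer solution).

No solution (the system is inconsistent).


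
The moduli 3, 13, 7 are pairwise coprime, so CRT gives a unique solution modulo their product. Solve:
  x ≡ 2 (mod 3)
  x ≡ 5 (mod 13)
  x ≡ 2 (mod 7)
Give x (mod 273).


Moduli 3, 13, 7 are pairwise coprime; by CRT there is a unique solution modulo M = 3 · 13 · 7 = 273.
Solve pairwise, accumulating the modulus:
  Start with x ≡ 2 (mod 3).
  Combine with x ≡ 5 (mod 13): since gcd(3, 13) = 1, we get a unique residue mod 39.
    Write x = 2 + 3·t and substitute into x ≡ 5 (mod 13): 3·t ≡ 5 − 2 = 3 (mod 13).
    The inverse of 3 mod 13 is 9 (since 3·9 = 27 = 2·13 + 1), so t ≡ 9·3 = 27 ≡ 1 (mod 13).
    Then x = 2 + 3·1 = 5, valid modulo lcm(3, 13) = 39: x ≡ 5 (mod 39).
  Combine with x ≡ 2 (mod 7): since gcd(39, 7) = 1, we get a unique residue mod 273.
    Write x = 5 + 39·t and substitute into x ≡ 2 (mod 7): 39·t ≡ 2 − 5 = -3 (mod 7).
    Reduce coefficients mod 7: 4·t ≡ 4 (mod 7).
    The inverse of 4 mod 7 is 2 (since 4·2 = 8 = 1·7 + 1), so t ≡ 2·4 = 8 ≡ 1 (mod 7).
    Then x = 5 + 39·1 = 44, valid modulo lcm(39, 7) = 273: x ≡ 44 (mod 273).
Verify: 44 mod 3 = 2 ✓, 44 mod 13 = 5 ✓, 44 mod 7 = 2 ✓.

x ≡ 44 (mod 273).


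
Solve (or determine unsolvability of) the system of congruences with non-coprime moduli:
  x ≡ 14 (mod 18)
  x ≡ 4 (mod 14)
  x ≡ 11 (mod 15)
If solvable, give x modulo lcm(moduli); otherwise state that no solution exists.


Moduli 18, 14, 15 are not pairwise coprime, so CRT works modulo lcm(m_i) when all pairwise compatibility conditions hold.
Pairwise compatibility: gcd(m_i, m_j) must divide a_i - a_j for every pair.
Merge one congruence at a time:
  Start: x ≡ 14 (mod 18).
  Combine with x ≡ 4 (mod 14): gcd(18, 14) = 2; 4 - 14 = -10, which IS divisible by 2, so compatible.
    Write x = 14 + 18·t and substitute into x ≡ 4 (mod 14): 18·t ≡ 4 − 14 = -10 (mod 14).
    Divide the congruence (and modulus) by g = 2: 9·t ≡ -5 (mod 7).
    Reduce coefficients mod 7: 2·t ≡ 2 (mod 7).
    The inverse of 2 mod 7 is 4 (since 2·4 = 8 = 1·7 + 1), so t ≡ 4·2 = 8 ≡ 1 (mod 7).
    Then x = 14 + 18·1 = 32, valid modulo lcm(18, 14) = 126: x ≡ 32 (mod 126).
  Combine with x ≡ 11 (mod 15): gcd(126, 15) = 3; 11 - 32 = -21, which IS divisible by 3, so compatible.
    Write x = 32 + 126·t and substitute into x ≡ 11 (mod 15): 126·t ≡ 11 − 32 = -21 (mod 15).
    Divide the congruence (and modulus) by g = 3: 42·t ≡ -7 (mod 5).
    Reduce coefficients mod 5: 2·t ≡ 3 (mod 5).
    The inverse of 2 mod 5 is 3 (since 2·3 = 6 = 1·5 + 1), so t ≡ 3·3 = 9 ≡ 4 (mod 5).
    Then x = 32 + 126·4 = 536, valid modulo lcm(126, 15) = 630: x ≡ 536 (mod 630).
Verify: 536 mod 18 = 14, 536 mod 14 = 4, 536 mod 15 = 11.

x ≡ 536 (mod 630).


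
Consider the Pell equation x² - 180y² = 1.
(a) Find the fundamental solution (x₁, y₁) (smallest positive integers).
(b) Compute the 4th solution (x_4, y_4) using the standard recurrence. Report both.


Step 1: Find the fundamental solution (x₁, y₁) of x² - 180y² = 1.
  Expand √180 as a continued fraction. a₀ = ⌊√180⌋ = 13; iterate m_{k+1} = d_k·a_k − m_k, d_{k+1} = (180 − m_{k+1}²)/d_k, a_{k+1} = ⌊(a₀ + m_{k+1})/d_{k+1}⌋ (starting m₀ = 0, d₀ = 1), with convergents p_k = a_k·p_{k-1} + p_{k-2}, q_k = a_k·q_{k-1} + q_{k-2} (p₋₁ = 1, q₋₁ = 0):
  k = 0: a₀ = 13; p₀/q₀ = 13/1; p₀² − 180·q₀² = 169 − 180 = -11.
  k = 1: m = 13, d = 11, a = ⌊(13 + 13)/11⌋ = 2; p/q = (2·13 + 1)/(2·1 + 0) = 27/2; p² − 180·q² = 729 − 720 = 9.
  k = 2: m = 9, d = 9, a = ⌊(13 + 9)/9⌋ = 2; p/q = (2·27 + 13)/(2·2 + 1) = 67/5; p² − 180·q² = 4489 − 4500 = -11.
  k = 3: m = 9, d = 11, a = ⌊(13 + 9)/11⌋ = 2; p/q = (2·67 + 27)/(2·5 + 2) = 161/12; p² − 180·q² = 25921 − 25920 = 1.
  The first convergent with p² − 180·q² = 1 gives the fundamental solution (x₁, y₁) = (161, 12).
Step 2: Apply the recurrence (x_{n+1}, y_{n+1}) = (x₁x_n + 180y₁y_n, x₁y_n + y₁x_n) repeatedly.
  From (x_1, y_1) = (161, 12): x_2 = 161·161 + 180·12·12 = 51841; y_2 = 161·12 + 12·161 = 3864.
  From (x_2, y_2) = (51841, 3864): x_3 = 161·51841 + 180·12·3864 = 16692641; y_3 = 161·3864 + 12·51841 = 1244196.
  From (x_3, y_3) = (16692641, 1244196): x_4 = 161·16692641 + 180·12·1244196 = 5374978561; y_4 = 161·1244196 + 12·16692641 = 400627248.
Step 3: Verify x_4² - 180·y_4² = 28890394531209630721 - 28890394531209630720 = 1 (should be 1). ✓

(x_1, y_1) = (161, 12); (x_4, y_4) = (5374978561, 400627248).


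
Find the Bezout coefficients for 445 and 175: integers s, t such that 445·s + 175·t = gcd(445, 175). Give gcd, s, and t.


Euclidean algorithm on (445, 175) — divide until remainder is 0:
  445 = 2 · 175 + 95
  175 = 1 · 95 + 80
  95 = 1 · 80 + 15
  80 = 5 · 15 + 5
  15 = 3 · 5 + 0
gcd(445, 175) = 5.
Track Bezout coefficients alongside the remainders: start with r₀ = 445 = a·1 + b·0 (s = 1, t = 0) and r₁ = 175 = a·0 + b·1 (s = 0, t = 1); each new remainder r_{k+1} = r_{k-1} − q_k·r_k inherits s_{k+1} = s_{k-1} − q_k·s_k, t_{k+1} = t_{k-1} − q_k·t_k, so r_k = a·s_k + b·t_k at every step:
  q = 2: r = 95, s = 1 − 2·0 = 1, t = 0 − 2·1 = -2  (check: 445·1 + 175·(-2) = 95)
  q = 1: r = 80, s = 0 − 1·1 = -1, t = 1 − 1·(-2) = 3  (check: 445·(-1) + 175·3 = 80)
  q = 1: r = 15, s = 1 − 1·(-1) = 2, t = -2 − 1·3 = -5  (check: 445·2 + 175·(-5) = 15)
  q = 5: r = 5, s = -1 − 5·2 = -11, t = 3 − 5·(-5) = 28  (check: 445·(-11) + 175·28 = 5)
The row with r = 5 (the gcd) gives the Bezout coefficients s = -11, t = 28.
Result: 445 · (-11) + 175 · (28) = 5.

gcd(445, 175) = 5; s = -11, t = 28 (check: 445·(-11) + 175·28 = 5).


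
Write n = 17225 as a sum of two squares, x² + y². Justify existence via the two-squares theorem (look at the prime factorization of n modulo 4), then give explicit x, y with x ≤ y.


Step 1: Factor n = 17225 = 5^2 · 13 · 53.
Step 2: Check the mod-4 condition on each prime factor: 5 ≡ 1 (mod 4), exponent 2; 13 ≡ 1 (mod 4), exponent 1; 53 ≡ 1 (mod 4), exponent 1.
All primes ≡ 3 (mod 4) appear to even exponent (or don't appear), so by the two-squares theorem n IS expressible as a sum of two squares.
Step 3: Build a representation. Group n = k² · m with k = 5 and m = 13 · 53 = 689 (a product of primes ≡ 1 (mod 4)); a representation of m scales to one of n via (k·x)² + (k·y)² = k²(x² + y²). Each prime p ≡ 1 (mod 4) is itself a sum of two squares; find a² by testing p − a² for a perfect square:
  13: 13 − 1² = 12, 13 − 2² = 9 = 3² ⇒ 13 = 2² + 3².
  53: 53 − 1² = 52, 53 − 2² = 49 = 7² ⇒ 53 = 2² + 7².
  Combine using the Brahmagupta–Fibonacci identity (a² + b²)(c² + d²) = (ac − bd)² + (ad + bc)² = (ac + bd)² + (ad − bc)²:
  13 · 53 = 689: from (2² + 3²)(2² + 7²), take (2·2 − 3·7, 2·7 + 3·2) = (4 − 21, 14 + 6) = (-17, 20); dropping signs (only squares matter) gives (17, 20); check 17² + 20² = 289 + 400 = 689 ✓.
  Scale by k = 5: (5·17, 5·20) = (85, 100).
Step 4: Order so x ≤ y and verify: 85² + 100² = 7225 + 10000 = 17225 = n. ✓

n = 17225 = 85² + 100² (one valid representation with x ≤ y).


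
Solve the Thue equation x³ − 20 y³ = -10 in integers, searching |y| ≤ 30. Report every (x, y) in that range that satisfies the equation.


The equation is x³ - 20y³ = -10. For fixed y, x³ = 20·y³ − 10, so a solution requires the RHS to be a perfect cube.
Strategy: iterate y from -30 to 30, compute RHS = 20·y³ − 10, and check whether it is a (positive or negative) perfect cube.
Check small values of y:
  y = 0: RHS = -10 is not a perfect cube.
  y = 1: RHS = 10 is not a perfect cube.
  y = -1: RHS = -30 is not a perfect cube.
  y = 2: RHS = 150 is not a perfect cube.
  y = -2: RHS = -170 is not a perfect cube.
  y = 3: RHS = 530 is not a perfect cube.
  y = -3: RHS = -550 is not a perfect cube.
Continuing the search up to |y| = 30 finds no solutions either.
No (x, y) in the scanned range satisfies the equation.

No integer solutions with |y| ≤ 30.


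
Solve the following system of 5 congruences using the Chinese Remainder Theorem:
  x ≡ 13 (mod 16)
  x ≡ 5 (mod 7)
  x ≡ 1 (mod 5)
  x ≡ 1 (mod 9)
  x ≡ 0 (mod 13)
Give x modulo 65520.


Product of moduli M = 16 · 7 · 5 · 9 · 13 = 65520.
Merge one congruence at a time:
  Start: x ≡ 13 (mod 16).
  Combine with x ≡ 5 (mod 7); new modulus lcm = 112.
    Write x = 13 + 16·t and substitute into x ≡ 5 (mod 7): 16·t ≡ 5 − 13 = -8 (mod 7).
    Reduce coefficients mod 7: 2·t ≡ 6 (mod 7).
    The inverse of 2 mod 7 is 4 (since 2·4 = 8 = 1·7 + 1), so t ≡ 4·6 = 24 ≡ 3 (mod 7).
    Then x = 13 + 16·3 = 61, valid modulo lcm(16, 7) = 112: x ≡ 61 (mod 112).
  Combine with x ≡ 1 (mod 5); new modulus lcm = 560.
    Write x = 61 + 112·t and substitute into x ≡ 1 (mod 5): 112·t ≡ 1 − 61 = -60 (mod 5).
    Reduce coefficients mod 5: 2·t ≡ 0 (mod 5).
    The inverse of 2 mod 5 is 3 (since 2·3 = 6 = 1·5 + 1), so t ≡ 3·0 = 0 ≡ 0 (mod 5).
    Then x = 61 + 112·0 = 61, valid modulo lcm(112, 5) = 560: x ≡ 61 (mod 560).
  Combine with x ≡ 1 (mod 9); new modulus lcm = 5040.
    Write x = 61 + 560·t and substitute into x ≡ 1 (mod 9): 560·t ≡ 1 − 61 = -60 (mod 9).
    Reduce coefficients mod 9: 2·t ≡ 3 (mod 9).
    The inverse of 2 mod 9 is 5 (since 2·5 = 10 = 1·9 + 1), so t ≡ 5·3 = 15 ≡ 6 (mod 9).
    Then x = 61 + 560·6 = 3421, valid modulo lcm(560, 9) = 5040: x ≡ 3421 (mod 5040).
  Combine with x ≡ 0 (mod 13); new modulus lcm = 65520.
    Write x = 3421 + 5040·t and substitute into x ≡ 0 (mod 13): 5040·t ≡ 0 − 3421 = -3421 (mod 13).
    Reduce coefficients mod 13: 9·t ≡ 11 (mod 13).
    The inverse of 9 mod 13 is 3 (since 9·3 = 27 = 2·13 + 1), so t ≡ 3·11 = 33 ≡ 7 (mod 13).
    Then x = 3421 + 5040·7 = 38701, valid modulo lcm(5040, 13) = 65520: x ≡ 38701 (mod 65520).
Verify against each original: 38701 mod 16 = 13, 38701 mod 7 = 5, 38701 mod 5 = 1, 38701 mod 9 = 1, 38701 mod 13 = 0.

x ≡ 38701 (mod 65520).


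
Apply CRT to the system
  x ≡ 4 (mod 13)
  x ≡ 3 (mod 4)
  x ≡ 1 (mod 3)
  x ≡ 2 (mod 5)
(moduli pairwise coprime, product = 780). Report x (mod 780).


Product of moduli M = 13 · 4 · 3 · 5 = 780.
Merge one congruence at a time:
  Start: x ≡ 4 (mod 13).
  Combine with x ≡ 3 (mod 4); new modulus lcm = 52.
    Write x = 4 + 13·t and substitute into x ≡ 3 (mod 4): 13·t ≡ 3 − 4 = -1 (mod 4).
    Reduce coefficients mod 4: 1·t ≡ 3 (mod 4).
    So t ≡ 3 (mod 4).
    Then x = 4 + 13·3 = 43, valid modulo lcm(13, 4) = 52: x ≡ 43 (mod 52).
  Combine with x ≡ 1 (mod 3); new modulus lcm = 156.
    Write x = 43 + 52·t and substitute into x ≡ 1 (mod 3): 52·t ≡ 1 − 43 = -42 (mod 3).
    Reduce coefficients mod 3: 1·t ≡ 0 (mod 3).
    So t ≡ 0 (mod 3).
    Then x = 43 + 52·0 = 43, valid modulo lcm(52, 3) = 156: x ≡ 43 (mod 156).
  Combine with x ≡ 2 (mod 5); new modulus lcm = 780.
    Write x = 43 + 156·t and substitute into x ≡ 2 (mod 5): 156·t ≡ 2 − 43 = -41 (mod 5).
    Reduce coefficients mod 5: 1·t ≡ 4 (mod 5).
    So t ≡ 4 (mod 5).
    Then x = 43 + 156·4 = 667, valid modulo lcm(156, 5) = 780: x ≡ 667 (mod 780).
Verify against each original: 667 mod 13 = 4, 667 mod 4 = 3, 667 mod 3 = 1, 667 mod 5 = 2.

x ≡ 667 (mod 780).


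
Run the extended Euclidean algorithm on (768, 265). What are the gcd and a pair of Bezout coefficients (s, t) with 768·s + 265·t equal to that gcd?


Euclidean algorithm on (768, 265) — divide until remainder is 0:
  768 = 2 · 265 + 238
  265 = 1 · 238 + 27
  238 = 8 · 27 + 22
  27 = 1 · 22 + 5
  22 = 4 · 5 + 2
  5 = 2 · 2 + 1
  2 = 2 · 1 + 0
gcd(768, 265) = 1.
Track Bezout coefficients alongside the remainders: start with r₀ = 768 = a·1 + b·0 (s = 1, t = 0) and r₁ = 265 = a·0 + b·1 (s = 0, t = 1); each new remainder r_{k+1} = r_{k-1} − q_k·r_k inherits s_{k+1} = s_{k-1} − q_k·s_k, t_{k+1} = t_{k-1} − q_k·t_k, so r_k = a·s_k + b·t_k at every step:
  q = 2: r = 238, s = 1 − 2·0 = 1, t = 0 − 2·1 = -2  (check: 768·1 + 265·(-2) = 238)
  q = 1: r = 27, s = 0 − 1·1 = -1, t = 1 − 1·(-2) = 3  (check: 768·(-1) + 265·3 = 27)
  q = 8: r = 22, s = 1 − 8·(-1) = 9, t = -2 − 8·3 = -26  (check: 768·9 + 265·(-26) = 22)
  q = 1: r = 5, s = -1 − 1·9 = -10, t = 3 − 1·(-26) = 29  (check: 768·(-10) + 265·29 = 5)
  q = 4: r = 2, s = 9 − 4·(-10) = 49, t = -26 − 4·29 = -142  (check: 768·49 + 265·(-142) = 2)
  q = 2: r = 1, s = -10 − 2·49 = -108, t = 29 − 2·(-142) = 313  (check: 768·(-108) + 265·313 = 1)
The row with r = 1 (the gcd) gives the Bezout coefficients s = -108, t = 313.
Result: 768 · (-108) + 265 · (313) = 1.

gcd(768, 265) = 1; s = -108, t = 313 (check: 768·(-108) + 265·313 = 1).


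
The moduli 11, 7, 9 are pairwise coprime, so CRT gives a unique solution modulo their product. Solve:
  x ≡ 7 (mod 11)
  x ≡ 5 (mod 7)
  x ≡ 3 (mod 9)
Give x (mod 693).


Moduli 11, 7, 9 are pairwise coprime; by CRT there is a unique solution modulo M = 11 · 7 · 9 = 693.
Solve pairwise, accumulating the modulus:
  Start with x ≡ 7 (mod 11).
  Combine with x ≡ 5 (mod 7): since gcd(11, 7) = 1, we get a unique residue mod 77.
    Write x = 7 + 11·t and substitute into x ≡ 5 (mod 7): 11·t ≡ 5 − 7 = -2 (mod 7).
    Reduce coefficients mod 7: 4·t ≡ 5 (mod 7).
    The inverse of 4 mod 7 is 2 (since 4·2 = 8 = 1·7 + 1), so t ≡ 2·5 = 10 ≡ 3 (mod 7).
    Then x = 7 + 11·3 = 40, valid modulo lcm(11, 7) = 77: x ≡ 40 (mod 77).
  Combine with x ≡ 3 (mod 9): since gcd(77, 9) = 1, we get a unique residue mod 693.
    Write x = 40 + 77·t and substitute into x ≡ 3 (mod 9): 77·t ≡ 3 − 40 = -37 (mod 9).
    Reduce coefficients mod 9: 5·t ≡ 8 (mod 9).
    The inverse of 5 mod 9 is 2 (since 5·2 = 10 = 1·9 + 1), so t ≡ 2·8 = 16 ≡ 7 (mod 9).
    Then x = 40 + 77·7 = 579, valid modulo lcm(77, 9) = 693: x ≡ 579 (mod 693).
Verify: 579 mod 11 = 7 ✓, 579 mod 7 = 5 ✓, 579 mod 9 = 3 ✓.

x ≡ 579 (mod 693).
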